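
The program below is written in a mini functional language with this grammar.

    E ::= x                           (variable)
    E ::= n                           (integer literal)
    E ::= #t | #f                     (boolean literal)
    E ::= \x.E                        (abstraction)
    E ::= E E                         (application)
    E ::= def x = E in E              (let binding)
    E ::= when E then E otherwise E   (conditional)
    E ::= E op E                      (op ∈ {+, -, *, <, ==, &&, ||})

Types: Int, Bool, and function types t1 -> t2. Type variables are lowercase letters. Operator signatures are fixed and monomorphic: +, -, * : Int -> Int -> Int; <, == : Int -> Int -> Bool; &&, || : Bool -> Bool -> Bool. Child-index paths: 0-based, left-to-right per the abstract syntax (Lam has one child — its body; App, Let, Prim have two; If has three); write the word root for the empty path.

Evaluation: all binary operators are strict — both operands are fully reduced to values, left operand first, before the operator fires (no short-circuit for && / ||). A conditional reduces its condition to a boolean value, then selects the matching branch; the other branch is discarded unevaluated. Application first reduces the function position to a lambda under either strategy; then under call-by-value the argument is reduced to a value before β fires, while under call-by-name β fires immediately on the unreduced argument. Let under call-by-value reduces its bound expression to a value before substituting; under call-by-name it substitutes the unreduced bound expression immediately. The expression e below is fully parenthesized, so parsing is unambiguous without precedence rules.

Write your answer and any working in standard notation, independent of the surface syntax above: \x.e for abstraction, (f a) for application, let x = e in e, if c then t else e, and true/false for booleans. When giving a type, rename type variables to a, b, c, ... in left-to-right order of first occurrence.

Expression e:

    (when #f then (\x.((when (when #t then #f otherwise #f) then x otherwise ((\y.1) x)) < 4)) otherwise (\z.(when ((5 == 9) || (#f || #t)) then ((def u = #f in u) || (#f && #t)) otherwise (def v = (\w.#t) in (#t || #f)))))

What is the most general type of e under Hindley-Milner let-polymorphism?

Derivation:
  unify Bool ~ Bool
  unify Bool ~ Bool
  unify Bool ~ Bool
  unify Bool ~ Bool
x : a
\y._ : b -> Int
x : a
  unify b -> Int ~ a -> c
  unify b ~ a
  unify Int ~ c
_ _ : Int
  unify a ~ Int
  unify Int ~ Int
  unify Int ~ Int
\x._ : Int -> Bool
  unify Int ~ Int
  unify Int ~ Int
  unify Bool ~ Bool
  unify Bool ~ Bool
  unify Bool ~ Bool
  unify Bool ~ Bool
  unify Bool ~ Bool
let u : Bool
u : Bool
  unify Bool ~ Bool
  unify Bool ~ Bool
  unify Bool ~ Bool
  unify Bool ~ Bool
\w._ : e -> Bool
let v : forall. e -> Bool
  unify Bool ~ Bool
  unify Bool ~ Bool
  unify Bool ~ Bool
\z._ : d -> Bool
  unify Int -> Bool ~ d -> Bool
  unify Int ~ d
  unify Bool ~ Bool

Answer: Int -> Bool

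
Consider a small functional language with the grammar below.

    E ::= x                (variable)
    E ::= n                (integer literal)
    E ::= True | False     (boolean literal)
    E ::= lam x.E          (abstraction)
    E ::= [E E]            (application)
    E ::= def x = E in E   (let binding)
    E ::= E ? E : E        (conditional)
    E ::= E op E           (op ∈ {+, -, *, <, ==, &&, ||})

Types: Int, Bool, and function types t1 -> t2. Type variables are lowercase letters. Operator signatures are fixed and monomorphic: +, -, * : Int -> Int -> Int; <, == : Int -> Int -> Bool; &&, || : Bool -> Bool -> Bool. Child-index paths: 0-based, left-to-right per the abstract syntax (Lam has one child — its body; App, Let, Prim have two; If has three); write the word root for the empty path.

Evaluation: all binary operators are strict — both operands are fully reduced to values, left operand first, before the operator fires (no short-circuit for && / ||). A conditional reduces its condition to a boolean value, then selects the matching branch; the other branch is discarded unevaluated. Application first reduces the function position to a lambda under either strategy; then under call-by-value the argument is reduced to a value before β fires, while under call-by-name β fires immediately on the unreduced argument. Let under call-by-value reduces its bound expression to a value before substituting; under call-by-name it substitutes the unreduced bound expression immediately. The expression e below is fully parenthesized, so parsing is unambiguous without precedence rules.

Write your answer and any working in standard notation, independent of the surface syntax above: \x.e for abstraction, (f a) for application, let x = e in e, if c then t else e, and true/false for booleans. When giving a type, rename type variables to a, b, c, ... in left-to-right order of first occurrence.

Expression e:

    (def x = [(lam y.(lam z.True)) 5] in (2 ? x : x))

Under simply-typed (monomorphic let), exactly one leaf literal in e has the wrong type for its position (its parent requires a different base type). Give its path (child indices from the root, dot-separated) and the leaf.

Answer: 1.0 : 2

Trace:
\z._ : b -> Bool
\y._ : a -> b -> Bool
  unify a -> b -> Bool ~ Int -> c
  unify a ~ Int
  unify b -> Bool ~ c
_ _ : b -> Bool
let x : b -> Bool
  unify Int ~ Bool
  FAIL: mismatch Int ~ Bool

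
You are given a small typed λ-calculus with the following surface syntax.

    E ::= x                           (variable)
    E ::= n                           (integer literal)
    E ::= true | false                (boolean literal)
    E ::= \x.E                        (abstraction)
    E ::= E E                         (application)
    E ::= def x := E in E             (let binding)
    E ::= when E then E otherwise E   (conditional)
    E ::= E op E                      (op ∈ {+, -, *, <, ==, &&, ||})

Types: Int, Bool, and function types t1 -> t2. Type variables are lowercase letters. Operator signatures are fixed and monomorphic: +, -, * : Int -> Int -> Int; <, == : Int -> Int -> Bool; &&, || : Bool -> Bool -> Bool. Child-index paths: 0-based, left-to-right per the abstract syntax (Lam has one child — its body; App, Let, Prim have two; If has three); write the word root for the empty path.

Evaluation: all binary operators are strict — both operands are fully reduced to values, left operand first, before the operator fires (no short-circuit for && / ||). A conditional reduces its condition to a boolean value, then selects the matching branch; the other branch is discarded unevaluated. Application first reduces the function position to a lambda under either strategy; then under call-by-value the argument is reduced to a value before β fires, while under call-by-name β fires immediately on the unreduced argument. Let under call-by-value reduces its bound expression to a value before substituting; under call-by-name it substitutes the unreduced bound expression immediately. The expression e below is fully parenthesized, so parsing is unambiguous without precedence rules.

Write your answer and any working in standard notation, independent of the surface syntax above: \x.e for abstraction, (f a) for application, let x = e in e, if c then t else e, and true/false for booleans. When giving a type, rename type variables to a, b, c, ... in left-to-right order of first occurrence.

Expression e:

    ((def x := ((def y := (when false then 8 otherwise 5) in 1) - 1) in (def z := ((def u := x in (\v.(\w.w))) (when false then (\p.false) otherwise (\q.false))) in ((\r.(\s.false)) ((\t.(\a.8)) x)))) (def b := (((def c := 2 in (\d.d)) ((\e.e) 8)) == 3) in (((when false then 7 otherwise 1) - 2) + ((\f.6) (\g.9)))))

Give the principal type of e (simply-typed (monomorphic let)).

Answer: Bool

Derivation:
  unify Bool ~ Bool
  unify Int ~ Int
let y : Int
  unify Int ~ Int
  unify Int ~ Int
let x : Int
x : Int
let u : Int
w : b
\w._ : b -> b
\v._ : a -> b -> b
  unify Bool ~ Bool
\p._ : c -> Bool
\q._ : d -> Bool
  unify c -> Bool ~ d -> Bool
  unify c ~ d
  unify Bool ~ Bool
  unify a -> b -> b ~ (d -> Bool) -> e
  unify a ~ d -> Bool
  unify b -> b ~ e
_ _ : b -> b
let z : b -> b
\s._ : g -> Bool
\r._ : f -> g -> Bool
\a._ : i -> Int
\t._ : h -> i -> Int
x : Int
  unify h -> i -> Int ~ Int -> j
  unify h ~ Int
  unify i -> Int ~ j
_ _ : i -> Int
  unify f -> g -> Bool ~ (i -> Int) -> k
  unify f ~ i -> Int
  unify g -> Bool ~ k
_ _ : g -> Bool
let c : Int
d : l
\d._ : l -> l
e : m
\e._ : m -> m
  unify m -> m ~ Int -> n
  unify m ~ Int
  unify Int ~ n
_ _ : Int
  unify l -> l ~ Int -> o
  unify l ~ Int
  unify Int ~ o
_ _ : Int
  unify Int ~ Int
  unify Int ~ Int
let b : Bool
  unify Bool ~ Bool
  unify Int ~ Int
  unify Int ~ Int
  unify Int ~ Int
  unify Int ~ Int
\f._ : p -> Int
\g._ : q -> Int
  unify p -> Int ~ (q -> Int) -> r
  unify p ~ q -> Int
  unify Int ~ r
_ _ : Int
  unify Int ~ Int
  unify g -> Bool ~ Int -> s
  unify g ~ Int
  unify Bool ~ s
_ _ : Bool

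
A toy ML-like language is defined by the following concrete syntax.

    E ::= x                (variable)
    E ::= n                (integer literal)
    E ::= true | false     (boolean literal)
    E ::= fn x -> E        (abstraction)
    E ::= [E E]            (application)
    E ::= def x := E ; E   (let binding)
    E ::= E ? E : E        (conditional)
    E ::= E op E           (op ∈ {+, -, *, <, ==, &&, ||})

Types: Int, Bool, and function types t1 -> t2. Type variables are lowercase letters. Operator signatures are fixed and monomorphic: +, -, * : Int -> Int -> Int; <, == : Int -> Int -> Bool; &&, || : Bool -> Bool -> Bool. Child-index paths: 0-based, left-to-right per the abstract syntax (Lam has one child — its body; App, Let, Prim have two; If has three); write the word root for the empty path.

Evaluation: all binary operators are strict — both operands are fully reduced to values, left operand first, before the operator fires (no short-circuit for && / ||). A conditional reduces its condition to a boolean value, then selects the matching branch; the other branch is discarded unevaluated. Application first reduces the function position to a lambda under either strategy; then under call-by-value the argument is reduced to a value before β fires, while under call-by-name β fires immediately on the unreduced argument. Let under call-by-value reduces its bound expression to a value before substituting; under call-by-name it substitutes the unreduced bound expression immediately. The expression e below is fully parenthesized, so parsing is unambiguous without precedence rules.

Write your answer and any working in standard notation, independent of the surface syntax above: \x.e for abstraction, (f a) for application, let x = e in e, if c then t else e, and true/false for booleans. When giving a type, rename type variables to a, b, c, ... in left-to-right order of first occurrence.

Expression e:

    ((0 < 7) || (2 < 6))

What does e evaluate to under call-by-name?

Working:
step 0: ((0 < 7) || (2 < 6))
step 1: [delta@0] (true || (2 < 6))
step 2: [delta@1] (true || true)
step 3: [delta@root] true

Answer: true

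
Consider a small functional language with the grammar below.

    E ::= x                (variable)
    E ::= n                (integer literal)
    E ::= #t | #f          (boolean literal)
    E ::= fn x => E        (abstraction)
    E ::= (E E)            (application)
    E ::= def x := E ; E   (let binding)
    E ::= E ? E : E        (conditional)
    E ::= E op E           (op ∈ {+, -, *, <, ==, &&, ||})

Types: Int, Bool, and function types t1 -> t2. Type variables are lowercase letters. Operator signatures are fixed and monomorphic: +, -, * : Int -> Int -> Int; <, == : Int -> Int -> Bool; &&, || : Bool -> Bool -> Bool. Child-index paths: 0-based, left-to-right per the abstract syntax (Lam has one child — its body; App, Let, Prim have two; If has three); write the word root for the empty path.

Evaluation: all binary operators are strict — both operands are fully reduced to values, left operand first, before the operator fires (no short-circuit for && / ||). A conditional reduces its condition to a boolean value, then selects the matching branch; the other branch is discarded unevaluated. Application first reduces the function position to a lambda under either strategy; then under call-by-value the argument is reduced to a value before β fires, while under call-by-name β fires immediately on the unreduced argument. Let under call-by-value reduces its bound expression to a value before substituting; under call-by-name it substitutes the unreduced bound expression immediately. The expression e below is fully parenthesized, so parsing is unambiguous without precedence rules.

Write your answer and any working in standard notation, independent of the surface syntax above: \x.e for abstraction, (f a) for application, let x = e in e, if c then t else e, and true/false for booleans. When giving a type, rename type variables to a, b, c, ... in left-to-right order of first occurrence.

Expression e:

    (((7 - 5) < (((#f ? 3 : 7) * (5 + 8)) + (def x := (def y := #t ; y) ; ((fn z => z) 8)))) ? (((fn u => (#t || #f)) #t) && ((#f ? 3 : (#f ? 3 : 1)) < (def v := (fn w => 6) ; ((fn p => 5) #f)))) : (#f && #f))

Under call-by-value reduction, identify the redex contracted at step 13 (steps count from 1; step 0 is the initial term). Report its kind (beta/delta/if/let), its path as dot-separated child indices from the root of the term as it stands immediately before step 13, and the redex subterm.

Working:
step 0: (if ((7 - 5) < (((if false then 3 else 7) * (5 + 8)) + (let x = (let y = true in y) in ((\z.z) 8)))) then (((\u.(true || false)) true) && ((if false then 3 else (if false then 3 else 1)) < (let v = (\w.6) in ((\p.5) false)))) else (false && false))
step 1: [delta@0.0] (if (2 < (((if false then 3 else 7) * (5 + 8)) + (let x = (let y = true in y) in ((\z.z) 8)))) then (((\u.(true || false)) true) && ((if false then 3 else (if false then 3 else 1)) < (let v = (\w.6) in ((\p.5) false)))) else (false && false))
step 2: [if@0.1.0.0] (if (2 < ((7 * (5 + 8)) + (let x = (let y = true in y) in ((\z.z) 8)))) then (((\u.(true || false)) true) && ((if false then 3 else (if false then 3 else 1)) < (let v = (\w.6) in ((\p.5) false)))) else (false && false))
step 3: [delta@0.1.0.1] (if (2 < ((7 * 13) + (let x = (let y = true in y) in ((\z.z) 8)))) then (((\u.(true || false)) true) && ((if false then 3 else (if false then 3 else 1)) < (let v = (\w.6) in ((\p.5) false)))) else (false && false))
step 4: [delta@0.1.0] (if (2 < (91 + (let x = (let y = true in y) in ((\z.z) 8)))) then (((\u.(true || false)) true) && ((if false then 3 else (if false then 3 else 1)) < (let v = (\w.6) in ((\p.5) false)))) else (false && false))
step 5: [let@0.1.1.0] (if (2 < (91 + (let x = true in ((\z.z) 8)))) then (((\u.(true || false)) true) && ((if false then 3 else (if false then 3 else 1)) < (let v = (\w.6) in ((\p.5) false)))) else (false && false))
step 6: [let@0.1.1] (if (2 < (91 + ((\z.z) 8))) then (((\u.(true || false)) true) && ((if false then 3 else (if false then 3 else 1)) < (let v = (\w.6) in ((\p.5) false)))) else (false && false))
step 7: [beta@0.1.1] (if (2 < (91 + 8)) then (((\u.(true || false)) true) && ((if false then 3 else (if false then 3 else 1)) < (let v = (\w.6) in ((\p.5) false)))) else (false && false))
step 8: [delta@0.1] (if (2 < 99) then (((\u.(true || false)) true) && ((if false then 3 else (if false then 3 else 1)) < (let v = (\w.6) in ((\p.5) false)))) else (false && false))
step 9: [delta@0] (if true then (((\u.(true || false)) true) && ((if false then 3 else (if false then 3 else 1)) < (let v = (\w.6) in ((\p.5) false)))) else (false && false))
step 10: [if@root] (((\u.(true || false)) true) && ((if false then 3 else (if false then 3 else 1)) < (let v = (\w.6) in ((\p.5) false))))
step 11: [beta@0] ((true || false) && ((if false then 3 else (if false then 3 else 1)) < (let v = (\w.6) in ((\p.5) false))))
step 12: [delta@0] (true && ((if false then 3 else (if false then 3 else 1)) < (let v = (\w.6) in ((\p.5) false))))
step 13: [if@1.0] (true && ((if false then 3 else 1) < (let v = (\w.6) in ((\p.5) false))))

Answer: if at 1.0 : (if false then 3 else (if false then 3 else 1))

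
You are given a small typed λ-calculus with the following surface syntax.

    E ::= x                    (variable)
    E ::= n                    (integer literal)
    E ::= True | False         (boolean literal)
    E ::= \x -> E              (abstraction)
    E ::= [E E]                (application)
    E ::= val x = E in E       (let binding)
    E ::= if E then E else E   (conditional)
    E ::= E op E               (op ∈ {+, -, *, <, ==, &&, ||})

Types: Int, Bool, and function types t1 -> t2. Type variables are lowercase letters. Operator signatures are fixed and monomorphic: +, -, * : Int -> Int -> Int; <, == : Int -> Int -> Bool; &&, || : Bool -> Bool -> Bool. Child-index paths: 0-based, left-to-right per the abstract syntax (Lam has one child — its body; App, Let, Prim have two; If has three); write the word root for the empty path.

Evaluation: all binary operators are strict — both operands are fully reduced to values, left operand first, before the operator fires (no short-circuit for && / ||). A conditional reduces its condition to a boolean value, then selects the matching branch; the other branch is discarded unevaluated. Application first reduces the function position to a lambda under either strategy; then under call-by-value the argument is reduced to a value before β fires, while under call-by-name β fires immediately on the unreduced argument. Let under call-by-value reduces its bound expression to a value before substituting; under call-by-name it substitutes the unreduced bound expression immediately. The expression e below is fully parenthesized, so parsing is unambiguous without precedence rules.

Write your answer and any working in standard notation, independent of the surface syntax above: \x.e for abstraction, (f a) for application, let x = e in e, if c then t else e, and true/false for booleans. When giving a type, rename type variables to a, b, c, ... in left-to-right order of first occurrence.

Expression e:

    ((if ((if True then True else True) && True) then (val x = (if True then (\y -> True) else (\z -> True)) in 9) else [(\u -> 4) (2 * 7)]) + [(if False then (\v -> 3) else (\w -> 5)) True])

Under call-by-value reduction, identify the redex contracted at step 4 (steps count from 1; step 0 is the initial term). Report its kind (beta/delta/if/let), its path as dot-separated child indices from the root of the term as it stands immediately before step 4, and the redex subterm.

Answer: if at 0.0 : (if true then (\y.true) else (\z.true))

Derivation:
step 0: ((if ((if true then true else true) && true) then (let x = (if true then (\y.true) else (\z.true)) in 9) else ((\u.4) (2 * 7))) + ((if false then (\v.3) else (\w.5)) true))
step 1: [if@0.0.0] ((if (true && true) then (let x = (if true then (\y.true) else (\z.true)) in 9) else ((\u.4) (2 * 7))) + ((if false then (\v.3) else (\w.5)) true))
step 2: [delta@0.0] ((if true then (let x = (if true then (\y.true) else (\z.true)) in 9) else ((\u.4) (2 * 7))) + ((if false then (\v.3) else (\w.5)) true))
step 3: [if@0] ((let x = (if true then (\y.true) else (\z.true)) in 9) + ((if false then (\v.3) else (\w.5)) true))
step 4: [if@0.0] ((let x = (\y.true) in 9) + ((if false then (\v.3) else (\w.5)) true))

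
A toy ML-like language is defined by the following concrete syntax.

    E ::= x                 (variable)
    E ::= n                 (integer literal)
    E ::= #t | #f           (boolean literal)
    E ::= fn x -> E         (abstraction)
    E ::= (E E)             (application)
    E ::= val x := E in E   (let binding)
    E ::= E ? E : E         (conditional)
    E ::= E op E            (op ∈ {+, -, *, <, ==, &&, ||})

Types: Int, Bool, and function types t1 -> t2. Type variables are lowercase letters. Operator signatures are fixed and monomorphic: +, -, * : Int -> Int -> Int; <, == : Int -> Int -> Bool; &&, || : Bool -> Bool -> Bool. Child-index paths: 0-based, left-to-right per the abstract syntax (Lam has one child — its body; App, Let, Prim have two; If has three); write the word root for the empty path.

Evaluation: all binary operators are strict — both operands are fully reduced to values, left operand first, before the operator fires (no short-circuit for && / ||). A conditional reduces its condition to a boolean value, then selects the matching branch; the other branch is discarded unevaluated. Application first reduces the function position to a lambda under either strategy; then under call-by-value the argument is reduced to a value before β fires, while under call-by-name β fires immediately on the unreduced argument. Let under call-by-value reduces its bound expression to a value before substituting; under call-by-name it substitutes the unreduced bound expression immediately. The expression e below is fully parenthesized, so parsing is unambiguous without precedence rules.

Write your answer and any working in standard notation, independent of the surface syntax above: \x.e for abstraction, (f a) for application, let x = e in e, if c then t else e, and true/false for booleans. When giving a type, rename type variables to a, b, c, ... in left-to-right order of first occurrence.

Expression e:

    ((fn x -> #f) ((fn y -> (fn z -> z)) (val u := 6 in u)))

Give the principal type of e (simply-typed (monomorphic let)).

Answer: Bool

Trace:
\x._ : a -> Bool
z : c
\z._ : c -> c
\y._ : b -> c -> c
let u : Int
u : Int
  unify b -> c -> c ~ Int -> d
  unify b ~ Int
  unify c -> c ~ d
_ _ : c -> c
  unify a -> Bool ~ (c -> c) -> e
  unify a ~ c -> c
  unify Bool ~ e
_ _ : Bool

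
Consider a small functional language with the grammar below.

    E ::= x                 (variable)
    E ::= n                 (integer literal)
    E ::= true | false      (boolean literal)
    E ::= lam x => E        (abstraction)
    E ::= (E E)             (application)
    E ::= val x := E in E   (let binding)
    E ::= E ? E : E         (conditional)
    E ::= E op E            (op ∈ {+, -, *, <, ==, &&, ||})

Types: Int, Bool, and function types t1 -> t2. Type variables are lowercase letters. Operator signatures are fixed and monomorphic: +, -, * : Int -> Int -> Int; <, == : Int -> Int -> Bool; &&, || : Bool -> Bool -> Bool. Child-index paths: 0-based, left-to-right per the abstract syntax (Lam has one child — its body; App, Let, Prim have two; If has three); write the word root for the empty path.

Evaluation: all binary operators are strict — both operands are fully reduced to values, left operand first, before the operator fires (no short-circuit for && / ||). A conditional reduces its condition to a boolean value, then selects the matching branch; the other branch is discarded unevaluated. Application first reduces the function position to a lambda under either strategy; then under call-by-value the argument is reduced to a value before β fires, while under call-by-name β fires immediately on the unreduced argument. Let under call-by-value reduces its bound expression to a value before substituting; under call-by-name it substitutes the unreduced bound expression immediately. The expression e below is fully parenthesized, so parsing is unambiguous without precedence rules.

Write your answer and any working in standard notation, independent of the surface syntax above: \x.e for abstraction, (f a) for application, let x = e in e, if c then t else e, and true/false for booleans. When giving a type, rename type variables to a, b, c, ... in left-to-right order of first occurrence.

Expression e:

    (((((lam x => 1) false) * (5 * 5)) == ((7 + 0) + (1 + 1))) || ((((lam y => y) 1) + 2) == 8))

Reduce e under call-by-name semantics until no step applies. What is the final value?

Answer: false

Trace:
step 0: (((((\x.1) false) * (5 * 5)) == ((7 + 0) + (1 + 1))) || ((((\y.y) 1) + 2) == 8))
step 1: [beta@0.0.0] (((1 * (5 * 5)) == ((7 + 0) + (1 + 1))) || ((((\y.y) 1) + 2) == 8))
step 2: [delta@0.0.1] (((1 * 25) == ((7 + 0) + (1 + 1))) || ((((\y.y) 1) + 2) == 8))
step 3: [delta@0.0] ((25 == ((7 + 0) + (1 + 1))) || ((((\y.y) 1) + 2) == 8))
step 4: [delta@0.1.0] ((25 == (7 + (1 + 1))) || ((((\y.y) 1) + 2) == 8))
step 5: [delta@0.1.1] ((25 == (7 + 2)) || ((((\y.y) 1) + 2) == 8))
step 6: [delta@0.1] ((25 == 9) || ((((\y.y) 1) + 2) == 8))
step 7: [delta@0] (false || ((((\y.y) 1) + 2) == 8))
step 8: [beta@1.0.0] (false || ((1 + 2) == 8))
step 9: [delta@1.0] (false || (3 == 8))
step 10: [delta@1] (false || false)
step 11: [delta@root] false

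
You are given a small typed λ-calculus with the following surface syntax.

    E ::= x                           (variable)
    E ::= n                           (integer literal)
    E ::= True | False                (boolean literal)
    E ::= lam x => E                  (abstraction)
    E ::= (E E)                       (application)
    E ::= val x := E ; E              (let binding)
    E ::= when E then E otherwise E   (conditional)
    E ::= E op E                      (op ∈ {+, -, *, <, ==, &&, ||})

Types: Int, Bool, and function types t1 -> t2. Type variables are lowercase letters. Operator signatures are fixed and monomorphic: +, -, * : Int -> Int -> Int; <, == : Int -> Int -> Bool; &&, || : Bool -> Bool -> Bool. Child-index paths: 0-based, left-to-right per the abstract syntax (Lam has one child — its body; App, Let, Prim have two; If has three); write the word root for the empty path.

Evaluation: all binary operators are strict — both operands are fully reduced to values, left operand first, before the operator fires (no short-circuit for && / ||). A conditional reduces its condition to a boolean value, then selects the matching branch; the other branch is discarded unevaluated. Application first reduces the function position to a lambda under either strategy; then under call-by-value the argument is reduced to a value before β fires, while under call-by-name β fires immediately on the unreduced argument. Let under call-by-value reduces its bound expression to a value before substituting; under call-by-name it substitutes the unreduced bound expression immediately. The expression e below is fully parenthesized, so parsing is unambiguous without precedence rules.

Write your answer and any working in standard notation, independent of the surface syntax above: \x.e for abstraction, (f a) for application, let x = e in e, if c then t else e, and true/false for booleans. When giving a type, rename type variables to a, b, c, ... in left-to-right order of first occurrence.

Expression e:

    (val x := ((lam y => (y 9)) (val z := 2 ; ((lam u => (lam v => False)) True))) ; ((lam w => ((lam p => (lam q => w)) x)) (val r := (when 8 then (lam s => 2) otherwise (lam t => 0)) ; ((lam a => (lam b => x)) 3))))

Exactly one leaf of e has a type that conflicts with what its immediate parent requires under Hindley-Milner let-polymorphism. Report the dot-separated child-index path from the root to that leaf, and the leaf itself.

Trace:
y : a
  unify a ~ Int -> b
_ _ : b
\y._ : (Int -> b) -> b
let z : Int
\v._ : d -> Bool
\u._ : c -> d -> Bool
  unify c -> d -> Bool ~ Bool -> e
  unify c ~ Bool
  unify d -> Bool ~ e
_ _ : d -> Bool
  unify (Int -> b) -> b ~ (d -> Bool) -> f
  unify Int -> b ~ d -> Bool
  unify Int ~ d
  unify b ~ Bool
  unify Bool ~ f
_ _ : Bool
let x : Bool
w : g
\q._ : i -> g
\p._ : h -> i -> g
x : Bool
  unify h -> i -> g ~ Bool -> j
  unify h ~ Bool
  unify i -> g ~ j
_ _ : i -> g
\w._ : g -> i -> g
  unify Int ~ Bool
  FAIL: mismatch Int ~ Bool

Answer: 1.1.0.0 : 8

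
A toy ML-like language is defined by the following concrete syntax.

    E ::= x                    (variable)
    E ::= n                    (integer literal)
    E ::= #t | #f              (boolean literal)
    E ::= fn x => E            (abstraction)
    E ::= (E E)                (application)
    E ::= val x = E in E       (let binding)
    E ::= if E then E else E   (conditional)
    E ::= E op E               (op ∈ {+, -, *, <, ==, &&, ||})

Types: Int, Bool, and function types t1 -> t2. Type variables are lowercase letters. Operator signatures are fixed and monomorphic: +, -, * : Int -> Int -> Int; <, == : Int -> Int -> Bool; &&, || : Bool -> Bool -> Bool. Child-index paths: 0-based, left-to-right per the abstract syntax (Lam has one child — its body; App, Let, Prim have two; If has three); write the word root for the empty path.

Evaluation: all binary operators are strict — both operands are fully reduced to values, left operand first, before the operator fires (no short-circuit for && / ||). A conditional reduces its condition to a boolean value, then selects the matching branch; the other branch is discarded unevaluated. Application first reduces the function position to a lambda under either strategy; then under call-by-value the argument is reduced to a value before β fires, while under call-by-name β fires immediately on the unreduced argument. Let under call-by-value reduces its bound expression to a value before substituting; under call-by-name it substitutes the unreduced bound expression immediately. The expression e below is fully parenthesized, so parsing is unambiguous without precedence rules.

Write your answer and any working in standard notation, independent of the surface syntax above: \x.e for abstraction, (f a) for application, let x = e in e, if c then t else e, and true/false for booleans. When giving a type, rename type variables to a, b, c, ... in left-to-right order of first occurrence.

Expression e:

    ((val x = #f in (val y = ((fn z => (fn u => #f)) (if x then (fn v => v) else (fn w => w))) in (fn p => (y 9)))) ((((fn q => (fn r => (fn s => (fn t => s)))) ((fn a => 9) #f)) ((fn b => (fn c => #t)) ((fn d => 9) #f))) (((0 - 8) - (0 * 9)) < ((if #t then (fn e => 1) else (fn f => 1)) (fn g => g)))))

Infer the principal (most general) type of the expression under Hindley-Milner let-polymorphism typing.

Derivation:
let x : Bool
\u._ : b -> Bool
\z._ : a -> b -> Bool
x : Bool
  unify Bool ~ Bool
v : c
\v._ : c -> c
w : d
\w._ : d -> d
  unify c -> c ~ d -> d
  unify c ~ d
  unify d ~ d
  unify a -> b -> Bool ~ (d -> d) -> e
  unify a ~ d -> d
  unify b -> Bool ~ e
_ _ : b -> Bool
let y : forall. b -> Bool
y : g -> Bool
  unify g -> Bool ~ Int -> h
  unify g ~ Int
  unify Bool ~ h
_ _ : Bool
\p._ : f -> Bool
s : k
\t._ : l -> k
\s._ : k -> l -> k
\r._ : j -> k -> l -> k
\q._ : i -> j -> k -> l -> k
\a._ : m -> Int
  unify m -> Int ~ Bool -> n
  unify m ~ Bool
  unify Int ~ n
_ _ : Int
  unify i -> j -> k -> l -> k ~ Int -> o
  unify i ~ Int
  unify j -> k -> l -> k ~ o
_ _ : j -> k -> l -> k
\c._ : q -> Bool
\b._ : p -> q -> Bool
\d._ : r -> Int
  unify r -> Int ~ Bool -> s
  unify r ~ Bool
  unify Int ~ s
_ _ : Int
  unify p -> q -> Bool ~ Int -> t
  unify p ~ Int
  unify q -> Bool ~ t
_ _ : q -> Bool
  unify j -> k -> l -> k ~ (q -> Bool) -> u
  unify j ~ q -> Bool
  unify k -> l -> k ~ u
_ _ : k -> l -> k
  unify Int ~ Int
  unify Int ~ Int
  unify Int ~ Int
  unify Int ~ Int
  unify Int ~ Int
  unify Int ~ Int
  unify Int ~ Int
  unify Bool ~ Bool
\e._ : v -> Int
\f._ : w -> Int
  unify v -> Int ~ w -> Int
  unify v ~ w
  unify Int ~ Int
g : x
\g._ : x -> x
  unify w -> Int ~ (x -> x) -> y
  unify w ~ x -> x
  unify Int ~ y
_ _ : Int
  unify Int ~ Int
  unify k -> l -> k ~ Bool -> z
  unify k ~ Bool
  unify l -> Bool ~ z
_ _ : l -> Bool
  unify f -> Bool ~ (l -> Bool) -> t26
  unify f ~ l -> Bool
  unify Bool ~ t26
_ _ : Bool

Answer: Bool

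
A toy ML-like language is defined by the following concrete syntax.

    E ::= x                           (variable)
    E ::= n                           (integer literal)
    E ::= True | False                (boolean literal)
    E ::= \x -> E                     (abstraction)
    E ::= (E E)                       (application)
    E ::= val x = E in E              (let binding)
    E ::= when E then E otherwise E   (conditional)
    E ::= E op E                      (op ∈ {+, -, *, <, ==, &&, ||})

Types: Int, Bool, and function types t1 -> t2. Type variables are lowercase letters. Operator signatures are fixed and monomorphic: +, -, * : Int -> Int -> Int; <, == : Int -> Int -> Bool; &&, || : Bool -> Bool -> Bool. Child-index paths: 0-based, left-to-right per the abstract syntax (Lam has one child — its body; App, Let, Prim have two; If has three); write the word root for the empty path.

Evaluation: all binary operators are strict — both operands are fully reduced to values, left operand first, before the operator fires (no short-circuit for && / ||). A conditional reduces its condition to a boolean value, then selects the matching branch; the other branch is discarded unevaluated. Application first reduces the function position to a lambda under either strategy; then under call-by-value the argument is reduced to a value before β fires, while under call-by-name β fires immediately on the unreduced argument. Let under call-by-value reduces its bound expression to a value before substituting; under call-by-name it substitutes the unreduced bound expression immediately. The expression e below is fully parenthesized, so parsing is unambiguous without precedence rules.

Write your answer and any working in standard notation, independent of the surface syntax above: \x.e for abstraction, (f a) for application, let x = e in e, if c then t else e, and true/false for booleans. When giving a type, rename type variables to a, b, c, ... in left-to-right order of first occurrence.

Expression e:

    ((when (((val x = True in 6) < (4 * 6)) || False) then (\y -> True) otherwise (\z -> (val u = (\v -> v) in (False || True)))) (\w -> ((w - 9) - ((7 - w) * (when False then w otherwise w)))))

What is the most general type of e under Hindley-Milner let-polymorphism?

Answer: Bool

Derivation:
let x : Bool
  unify Int ~ Int
  unify Int ~ Int
  unify Int ~ Int
  unify Int ~ Int
  unify Bool ~ Bool
  unify Bool ~ Bool
  unify Bool ~ Bool
\y._ : a -> Bool
v : c
\v._ : c -> c
let u : forall. c -> c
  unify Bool ~ Bool
  unify Bool ~ Bool
\z._ : b -> Bool
  unify a -> Bool ~ b -> Bool
  unify a ~ b
  unify Bool ~ Bool
w : d
  unify d ~ Int
  unify Int ~ Int
  unify Int ~ Int
  unify Int ~ Int
w : Int
  unify Int ~ Int
  unify Int ~ Int
  unify Bool ~ Bool
w : Int
w : Int
  unify Int ~ Int
  unify Int ~ Int
  unify Int ~ Int
\w._ : Int -> Int
  unify b -> Bool ~ (Int -> Int) -> e
  unify b ~ Int -> Int
  unify Bool ~ e
_ _ : Bool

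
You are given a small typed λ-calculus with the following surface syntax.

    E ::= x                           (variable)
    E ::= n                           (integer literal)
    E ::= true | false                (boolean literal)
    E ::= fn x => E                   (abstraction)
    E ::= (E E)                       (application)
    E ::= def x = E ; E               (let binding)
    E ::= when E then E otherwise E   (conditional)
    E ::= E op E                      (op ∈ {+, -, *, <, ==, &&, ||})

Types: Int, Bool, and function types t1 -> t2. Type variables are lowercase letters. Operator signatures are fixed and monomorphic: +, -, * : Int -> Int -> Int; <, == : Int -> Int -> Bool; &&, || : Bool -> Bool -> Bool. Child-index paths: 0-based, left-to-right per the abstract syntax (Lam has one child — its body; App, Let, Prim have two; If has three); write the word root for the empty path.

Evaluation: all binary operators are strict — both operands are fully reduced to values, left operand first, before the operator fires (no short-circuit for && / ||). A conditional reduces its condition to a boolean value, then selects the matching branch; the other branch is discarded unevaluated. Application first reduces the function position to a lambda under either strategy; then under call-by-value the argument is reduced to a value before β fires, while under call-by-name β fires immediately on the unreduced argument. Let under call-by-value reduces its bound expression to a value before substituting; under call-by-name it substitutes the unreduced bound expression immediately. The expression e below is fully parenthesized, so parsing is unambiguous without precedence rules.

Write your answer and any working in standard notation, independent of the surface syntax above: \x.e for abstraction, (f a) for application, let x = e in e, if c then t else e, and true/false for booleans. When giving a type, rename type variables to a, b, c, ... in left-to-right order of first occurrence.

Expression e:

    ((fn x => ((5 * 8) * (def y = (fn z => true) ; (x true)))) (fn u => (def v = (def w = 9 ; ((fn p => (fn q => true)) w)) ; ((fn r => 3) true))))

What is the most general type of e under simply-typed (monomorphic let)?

Answer: Int

Trace:
  unify Int ~ Int
  unify Int ~ Int
  unify Int ~ Int
\z._ : b -> Bool
let y : b -> Bool
x : a
  unify a ~ Bool -> c
_ _ : c
  unify c ~ Int
\x._ : (Bool -> Int) -> Int
let w : Int
\q._ : f -> Bool
\p._ : e -> f -> Bool
w : Int
  unify e -> f -> Bool ~ Int -> g
  unify e ~ Int
  unify f -> Bool ~ g
_ _ : f -> Bool
let v : f -> Bool
\r._ : h -> Int
  unify h -> Int ~ Bool -> i
  unify h ~ Bool
  unify Int ~ i
_ _ : Int
\u._ : d -> Int
  unify (Bool -> Int) -> Int ~ (d -> Int) -> j
  unify Bool -> Int ~ d -> Int
  unify Bool ~ d
  unify Int ~ Int
  unify Int ~ j
_ _ : Int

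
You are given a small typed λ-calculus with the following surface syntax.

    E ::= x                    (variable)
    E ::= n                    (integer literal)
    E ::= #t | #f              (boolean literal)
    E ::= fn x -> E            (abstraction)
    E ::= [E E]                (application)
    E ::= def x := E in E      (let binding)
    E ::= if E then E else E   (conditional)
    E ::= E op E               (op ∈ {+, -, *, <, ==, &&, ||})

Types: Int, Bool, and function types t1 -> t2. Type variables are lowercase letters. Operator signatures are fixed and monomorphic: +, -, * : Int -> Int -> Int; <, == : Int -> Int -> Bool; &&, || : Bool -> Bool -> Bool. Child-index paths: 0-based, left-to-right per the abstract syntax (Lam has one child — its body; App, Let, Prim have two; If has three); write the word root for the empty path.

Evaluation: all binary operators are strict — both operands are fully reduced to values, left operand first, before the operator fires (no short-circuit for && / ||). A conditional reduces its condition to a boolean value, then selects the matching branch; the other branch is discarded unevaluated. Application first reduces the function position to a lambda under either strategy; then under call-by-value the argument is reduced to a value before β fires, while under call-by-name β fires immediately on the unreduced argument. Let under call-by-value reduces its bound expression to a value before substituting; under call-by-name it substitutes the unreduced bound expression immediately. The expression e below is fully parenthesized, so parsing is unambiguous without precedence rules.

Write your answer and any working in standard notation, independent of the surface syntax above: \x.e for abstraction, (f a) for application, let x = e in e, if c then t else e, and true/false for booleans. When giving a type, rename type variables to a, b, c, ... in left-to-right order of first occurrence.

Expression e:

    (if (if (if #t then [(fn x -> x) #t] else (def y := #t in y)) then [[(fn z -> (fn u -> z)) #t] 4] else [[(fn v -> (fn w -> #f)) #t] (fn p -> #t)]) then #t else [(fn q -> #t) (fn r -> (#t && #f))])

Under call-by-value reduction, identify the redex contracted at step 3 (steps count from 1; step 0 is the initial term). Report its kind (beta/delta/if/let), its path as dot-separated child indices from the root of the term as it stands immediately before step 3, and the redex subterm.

Answer: if at 0 : (if true then (((\z.(\u.z)) true) 4) else (((\v.(\w.false)) true) (\p.true)))

Trace:
step 0: (if (if (if true then ((\x.x) true) else (let y = true in y)) then (((\z.(\u.z)) true) 4) else (((\v.(\w.false)) true) (\p.true))) then true else ((\q.true) (\r.(true && false))))
step 1: [if@0.0] (if (if ((\x.x) true) then (((\z.(\u.z)) true) 4) else (((\v.(\w.false)) true) (\p.true))) then true else ((\q.true) (\r.(true && false))))
step 2: [beta@0.0] (if (if true then (((\z.(\u.z)) true) 4) else (((\v.(\w.false)) true) (\p.true))) then true else ((\q.true) (\r.(true && false))))
step 3: [if@0] (if (((\z.(\u.z)) true) 4) then true else ((\q.true) (\r.(true && false))))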